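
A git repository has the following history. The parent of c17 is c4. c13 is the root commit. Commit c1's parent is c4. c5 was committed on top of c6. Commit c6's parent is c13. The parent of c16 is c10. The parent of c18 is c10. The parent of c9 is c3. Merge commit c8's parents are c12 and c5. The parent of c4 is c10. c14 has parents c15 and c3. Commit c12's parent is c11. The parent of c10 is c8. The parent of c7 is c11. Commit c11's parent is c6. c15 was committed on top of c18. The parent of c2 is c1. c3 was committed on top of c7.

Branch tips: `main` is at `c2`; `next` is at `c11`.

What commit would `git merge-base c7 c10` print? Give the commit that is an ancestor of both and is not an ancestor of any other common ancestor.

c11

Ancestors of c7: {c11, c13, c6, c7}.
Ancestors of c10: {c10, c11, c12, c13, c5, c6, c8}.
Common ancestors: {c11, c13, c6}.
Among these, c11 is not an ancestor of any other common ancestor — it is the merge base.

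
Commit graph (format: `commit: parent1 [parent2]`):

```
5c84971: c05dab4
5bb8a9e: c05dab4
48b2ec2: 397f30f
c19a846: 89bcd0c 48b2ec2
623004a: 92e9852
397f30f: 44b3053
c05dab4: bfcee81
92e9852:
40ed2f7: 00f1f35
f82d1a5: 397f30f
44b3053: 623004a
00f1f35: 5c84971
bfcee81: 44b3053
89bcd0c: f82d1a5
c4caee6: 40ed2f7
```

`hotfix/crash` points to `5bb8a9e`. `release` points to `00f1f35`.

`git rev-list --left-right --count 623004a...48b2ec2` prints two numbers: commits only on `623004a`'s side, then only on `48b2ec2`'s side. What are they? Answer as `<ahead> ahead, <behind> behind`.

0 ahead, 3 behind

Reachable from 623004a: {623004a, 92e9852}.
Reachable from 48b2ec2: {397f30f, 44b3053, 48b2ec2, 623004a, 92e9852}.
Only in 623004a's history (ahead): {} — 0.
Only in 48b2ec2's history (behind): {397f30f, 44b3053, 48b2ec2} — 3.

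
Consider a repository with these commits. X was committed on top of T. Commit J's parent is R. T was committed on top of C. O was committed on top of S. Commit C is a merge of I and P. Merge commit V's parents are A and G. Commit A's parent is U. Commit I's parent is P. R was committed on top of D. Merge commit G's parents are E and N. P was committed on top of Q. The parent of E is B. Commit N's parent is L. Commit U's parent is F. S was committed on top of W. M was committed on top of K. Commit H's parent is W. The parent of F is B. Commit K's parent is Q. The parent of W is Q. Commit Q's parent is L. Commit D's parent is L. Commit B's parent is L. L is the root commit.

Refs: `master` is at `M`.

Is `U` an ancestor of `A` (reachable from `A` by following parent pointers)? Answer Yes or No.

Yes

Ancestors of A (commits reachable by following parents): {A, B, F, L, U}.
U is in that set, so it is an ancestor of A.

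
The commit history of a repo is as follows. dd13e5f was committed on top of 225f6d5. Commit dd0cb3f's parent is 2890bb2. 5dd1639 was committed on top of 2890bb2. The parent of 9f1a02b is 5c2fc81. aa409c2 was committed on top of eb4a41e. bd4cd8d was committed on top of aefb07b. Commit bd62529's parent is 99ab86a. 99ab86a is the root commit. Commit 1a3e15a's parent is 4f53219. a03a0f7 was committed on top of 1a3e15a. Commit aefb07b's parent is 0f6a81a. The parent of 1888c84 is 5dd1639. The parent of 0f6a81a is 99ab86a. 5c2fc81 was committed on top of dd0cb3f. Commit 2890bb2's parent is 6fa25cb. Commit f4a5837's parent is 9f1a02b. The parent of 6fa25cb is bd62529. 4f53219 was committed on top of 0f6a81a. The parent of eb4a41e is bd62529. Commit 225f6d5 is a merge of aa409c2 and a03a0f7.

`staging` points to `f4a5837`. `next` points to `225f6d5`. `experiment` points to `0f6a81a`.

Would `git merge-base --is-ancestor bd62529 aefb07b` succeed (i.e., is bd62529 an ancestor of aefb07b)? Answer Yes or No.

No

Ancestors of aefb07b: {0f6a81a, 99ab86a, aefb07b}.
bd62529 is not in that set, so it is not an ancestor of aefb07b.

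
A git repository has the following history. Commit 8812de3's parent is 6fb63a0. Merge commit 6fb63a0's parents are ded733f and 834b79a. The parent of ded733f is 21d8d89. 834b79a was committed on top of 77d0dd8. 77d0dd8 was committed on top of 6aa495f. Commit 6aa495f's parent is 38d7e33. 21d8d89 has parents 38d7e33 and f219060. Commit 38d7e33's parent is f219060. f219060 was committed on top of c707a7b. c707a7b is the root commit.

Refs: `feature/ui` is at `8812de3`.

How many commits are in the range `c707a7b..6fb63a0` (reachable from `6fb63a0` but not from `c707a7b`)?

Reachable from 6fb63a0: {21d8d89, 38d7e33, 6aa495f, 6fb63a0, 77d0dd8, 834b79a, c707a7b, ded733f, f219060}.
Reachable from c707a7b: {c707a7b}.
In 6fb63a0's history but not c707a7b's: {21d8d89, 38d7e33, 6aa495f, 6fb63a0, 77d0dd8, 834b79a, ded733f, f219060} — 8 commits.

8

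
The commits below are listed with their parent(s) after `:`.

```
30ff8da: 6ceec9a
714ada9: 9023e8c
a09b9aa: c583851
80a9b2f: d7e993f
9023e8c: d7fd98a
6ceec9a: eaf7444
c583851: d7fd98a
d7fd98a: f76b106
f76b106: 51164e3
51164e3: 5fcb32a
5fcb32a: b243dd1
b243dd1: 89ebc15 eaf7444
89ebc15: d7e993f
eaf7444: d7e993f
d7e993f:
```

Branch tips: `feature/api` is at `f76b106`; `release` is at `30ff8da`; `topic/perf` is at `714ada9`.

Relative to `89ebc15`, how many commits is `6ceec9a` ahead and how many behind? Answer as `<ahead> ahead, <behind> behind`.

Reachable from 6ceec9a: {6ceec9a, d7e993f, eaf7444}.
Reachable from 89ebc15: {89ebc15, d7e993f}.
Only in 6ceec9a's history (ahead): {6ceec9a, eaf7444} — 2.
Only in 89ebc15's history (behind): {89ebc15} — 1.

2 ahead, 1 behind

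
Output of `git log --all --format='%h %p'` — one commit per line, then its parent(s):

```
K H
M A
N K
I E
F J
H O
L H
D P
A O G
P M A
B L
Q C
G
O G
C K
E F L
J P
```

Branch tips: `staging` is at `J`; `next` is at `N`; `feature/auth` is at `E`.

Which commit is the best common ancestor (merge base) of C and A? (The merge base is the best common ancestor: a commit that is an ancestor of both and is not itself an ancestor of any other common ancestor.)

Ancestors of C: {C, G, H, K, O}.
Ancestors of A: {A, G, O}.
Common ancestors: {G, O}.
Among these, O is not an ancestor of any other common ancestor — it is the merge base.

O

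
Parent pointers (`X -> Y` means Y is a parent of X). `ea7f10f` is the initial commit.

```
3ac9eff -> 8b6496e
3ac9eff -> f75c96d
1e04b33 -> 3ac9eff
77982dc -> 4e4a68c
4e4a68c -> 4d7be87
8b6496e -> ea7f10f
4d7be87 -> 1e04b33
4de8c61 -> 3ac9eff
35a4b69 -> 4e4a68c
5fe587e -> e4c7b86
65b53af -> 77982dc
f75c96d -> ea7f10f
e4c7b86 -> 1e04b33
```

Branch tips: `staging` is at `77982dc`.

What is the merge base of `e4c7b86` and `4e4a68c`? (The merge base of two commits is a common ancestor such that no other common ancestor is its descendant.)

1e04b33

Ancestors of e4c7b86: {1e04b33, 3ac9eff, 8b6496e, e4c7b86, ea7f10f, f75c96d}.
Ancestors of 4e4a68c: {1e04b33, 3ac9eff, 4d7be87, 4e4a68c, 8b6496e, ea7f10f, f75c96d}.
Common ancestors: {1e04b33, 3ac9eff, 8b6496e, ea7f10f, f75c96d}.
Among these, 1e04b33 is not an ancestor of any other common ancestor — it is the merge base.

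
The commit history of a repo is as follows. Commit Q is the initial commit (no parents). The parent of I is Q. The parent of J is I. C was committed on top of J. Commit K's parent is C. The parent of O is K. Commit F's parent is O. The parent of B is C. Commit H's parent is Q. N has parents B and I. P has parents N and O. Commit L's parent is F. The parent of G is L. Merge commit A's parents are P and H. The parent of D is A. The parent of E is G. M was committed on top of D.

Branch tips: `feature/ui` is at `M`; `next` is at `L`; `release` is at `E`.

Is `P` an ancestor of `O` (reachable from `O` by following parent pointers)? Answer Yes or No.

No

Ancestors of O: {C, I, J, K, O, Q}.
P is not in that set, so it is not an ancestor of O.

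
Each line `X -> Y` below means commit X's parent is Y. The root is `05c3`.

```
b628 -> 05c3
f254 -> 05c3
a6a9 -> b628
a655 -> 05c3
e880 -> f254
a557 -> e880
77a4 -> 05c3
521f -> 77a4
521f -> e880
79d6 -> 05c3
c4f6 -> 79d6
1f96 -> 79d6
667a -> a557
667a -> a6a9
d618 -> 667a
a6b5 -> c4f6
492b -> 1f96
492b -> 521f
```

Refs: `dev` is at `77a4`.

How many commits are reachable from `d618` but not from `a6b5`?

Reachable from d618: {05c3, 667a, a557, a6a9, b628, d618, e880, f254}.
Reachable from a6b5: {05c3, 79d6, a6b5, c4f6}.
In d618's history but not a6b5's: {667a, a557, a6a9, b628, d618, e880, f254} — 7 commits.

7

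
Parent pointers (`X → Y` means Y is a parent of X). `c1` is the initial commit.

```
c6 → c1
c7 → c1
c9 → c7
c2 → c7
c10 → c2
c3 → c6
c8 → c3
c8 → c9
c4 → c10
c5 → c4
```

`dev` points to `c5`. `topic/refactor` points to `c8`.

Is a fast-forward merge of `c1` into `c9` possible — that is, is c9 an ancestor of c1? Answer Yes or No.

No

A fast-forward from c9 to c1 is possible iff c9 is an ancestor of c1.
Ancestors of c1: {c1}.
c9 is not among them, so fast-forward is not possible.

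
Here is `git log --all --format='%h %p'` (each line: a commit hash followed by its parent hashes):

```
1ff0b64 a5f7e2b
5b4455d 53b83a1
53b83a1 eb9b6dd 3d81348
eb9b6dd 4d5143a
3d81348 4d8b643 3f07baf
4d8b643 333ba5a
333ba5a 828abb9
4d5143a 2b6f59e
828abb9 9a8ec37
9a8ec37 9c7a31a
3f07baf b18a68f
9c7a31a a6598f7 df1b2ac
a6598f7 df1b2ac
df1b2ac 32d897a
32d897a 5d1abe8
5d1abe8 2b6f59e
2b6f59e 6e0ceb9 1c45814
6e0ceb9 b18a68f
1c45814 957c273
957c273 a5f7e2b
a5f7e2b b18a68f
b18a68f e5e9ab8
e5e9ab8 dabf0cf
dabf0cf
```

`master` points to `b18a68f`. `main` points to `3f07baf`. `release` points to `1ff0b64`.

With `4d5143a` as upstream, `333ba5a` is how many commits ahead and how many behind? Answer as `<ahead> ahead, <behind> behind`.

8 ahead, 1 behind

Reachable from 333ba5a: {1c45814, 2b6f59e, 32d897a, 333ba5a, 5d1abe8, 6e0ceb9, 828abb9, 957c273, 9a8ec37, 9c7a31a, a5f7e2b, a6598f7, b18a68f, dabf0cf, df1b2ac, e5e9ab8}.
Reachable from 4d5143a: {1c45814, 2b6f59e, 4d5143a, 6e0ceb9, 957c273, a5f7e2b, b18a68f, dabf0cf, e5e9ab8}.
Only in 333ba5a's history (ahead): {32d897a, 333ba5a, 5d1abe8, 828abb9, 9a8ec37, 9c7a31a, a6598f7, df1b2ac} — 8.
Only in 4d5143a's history (behind): {4d5143a} — 1.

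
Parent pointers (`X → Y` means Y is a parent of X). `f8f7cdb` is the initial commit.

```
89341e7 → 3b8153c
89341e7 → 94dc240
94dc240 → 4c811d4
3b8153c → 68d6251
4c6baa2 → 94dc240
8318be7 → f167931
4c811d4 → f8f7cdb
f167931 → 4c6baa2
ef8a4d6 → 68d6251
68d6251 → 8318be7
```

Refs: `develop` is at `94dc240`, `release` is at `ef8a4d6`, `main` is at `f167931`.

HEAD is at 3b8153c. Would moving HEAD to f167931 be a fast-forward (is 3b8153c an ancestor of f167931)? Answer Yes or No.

A fast-forward from 3b8153c to f167931 is possible iff 3b8153c is an ancestor of f167931.
Ancestors of f167931: {4c6baa2, 4c811d4, 94dc240, f167931, f8f7cdb}.
3b8153c is not among them, so fast-forward is not possible.

No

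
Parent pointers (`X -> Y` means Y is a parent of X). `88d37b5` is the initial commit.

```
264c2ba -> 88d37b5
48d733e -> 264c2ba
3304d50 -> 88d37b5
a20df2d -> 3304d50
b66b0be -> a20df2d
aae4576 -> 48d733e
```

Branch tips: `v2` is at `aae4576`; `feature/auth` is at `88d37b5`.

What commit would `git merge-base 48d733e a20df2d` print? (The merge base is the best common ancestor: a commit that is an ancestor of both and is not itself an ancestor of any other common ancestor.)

Ancestors of 48d733e: {264c2ba, 48d733e, 88d37b5}.
Ancestors of a20df2d: {3304d50, 88d37b5, a20df2d}.
Common ancestors: {88d37b5}.
The only common ancestor is 88d37b5, so it is the merge base.

88d37b5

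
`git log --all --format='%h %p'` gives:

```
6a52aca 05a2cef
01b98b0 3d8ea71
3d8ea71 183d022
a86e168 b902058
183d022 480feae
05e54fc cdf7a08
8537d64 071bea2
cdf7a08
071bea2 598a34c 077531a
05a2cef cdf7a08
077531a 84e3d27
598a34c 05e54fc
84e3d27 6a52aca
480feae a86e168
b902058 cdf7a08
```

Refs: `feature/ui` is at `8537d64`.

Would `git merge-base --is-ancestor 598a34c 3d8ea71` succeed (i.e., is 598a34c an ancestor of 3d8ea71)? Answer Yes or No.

Ancestors of 3d8ea71: {183d022, 3d8ea71, 480feae, a86e168, b902058, cdf7a08}.
598a34c is not in that set, so it is not an ancestor of 3d8ea71.

No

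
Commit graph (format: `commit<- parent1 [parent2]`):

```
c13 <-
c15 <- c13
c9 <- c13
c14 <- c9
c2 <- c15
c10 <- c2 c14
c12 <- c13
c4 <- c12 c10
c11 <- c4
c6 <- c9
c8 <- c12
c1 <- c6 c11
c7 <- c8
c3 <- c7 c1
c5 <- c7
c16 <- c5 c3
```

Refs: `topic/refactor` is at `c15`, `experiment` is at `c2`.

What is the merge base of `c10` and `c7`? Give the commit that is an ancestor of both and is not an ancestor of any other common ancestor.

c13

Ancestors of c10: {c10, c13, c14, c15, c2, c9}.
Ancestors of c7: {c12, c13, c7, c8}.
Common ancestors: {c13}.
The only common ancestor is c13, so it is the merge base.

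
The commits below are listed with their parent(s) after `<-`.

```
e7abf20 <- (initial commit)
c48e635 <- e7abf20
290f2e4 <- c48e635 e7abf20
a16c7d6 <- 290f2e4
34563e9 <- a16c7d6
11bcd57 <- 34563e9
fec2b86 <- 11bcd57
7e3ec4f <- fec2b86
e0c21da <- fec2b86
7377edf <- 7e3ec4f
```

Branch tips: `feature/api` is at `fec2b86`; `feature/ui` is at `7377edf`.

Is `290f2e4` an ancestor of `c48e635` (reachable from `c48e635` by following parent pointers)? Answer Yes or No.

No

Ancestors of c48e635: {c48e635, e7abf20}.
290f2e4 is not in that set, so it is not an ancestor of c48e635.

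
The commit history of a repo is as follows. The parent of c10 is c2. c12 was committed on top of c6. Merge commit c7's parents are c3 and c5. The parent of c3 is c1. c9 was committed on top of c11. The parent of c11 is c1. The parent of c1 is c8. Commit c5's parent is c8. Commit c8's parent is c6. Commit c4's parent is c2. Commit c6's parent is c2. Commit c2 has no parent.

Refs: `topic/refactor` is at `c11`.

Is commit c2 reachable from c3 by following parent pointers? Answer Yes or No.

Ancestors of c3 (commits reachable by following parents): {c1, c2, c3, c6, c8}.
c2 is in that set, so it is an ancestor of c3.

Yes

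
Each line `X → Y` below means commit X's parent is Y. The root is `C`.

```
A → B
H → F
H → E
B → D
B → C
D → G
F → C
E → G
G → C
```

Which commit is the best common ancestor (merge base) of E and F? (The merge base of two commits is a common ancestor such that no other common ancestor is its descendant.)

Ancestors of E: {C, E, G}.
Ancestors of F: {C, F}.
Common ancestors: {C}.
The only common ancestor is C, so it is the merge base.

C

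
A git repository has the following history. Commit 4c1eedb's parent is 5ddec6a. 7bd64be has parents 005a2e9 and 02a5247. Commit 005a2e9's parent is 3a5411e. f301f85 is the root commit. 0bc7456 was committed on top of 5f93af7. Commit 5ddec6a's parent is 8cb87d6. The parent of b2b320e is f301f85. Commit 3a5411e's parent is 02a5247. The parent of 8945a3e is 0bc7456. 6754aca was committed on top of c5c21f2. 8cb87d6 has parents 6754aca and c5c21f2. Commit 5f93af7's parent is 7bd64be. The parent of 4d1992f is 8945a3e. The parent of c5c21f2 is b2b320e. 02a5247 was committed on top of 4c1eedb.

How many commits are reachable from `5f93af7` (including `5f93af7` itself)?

Walking parent pointers from 5f93af7: reachable set = {005a2e9, 02a5247, 3a5411e, 4c1eedb, 5ddec6a, 5f93af7, 6754aca, 7bd64be, 8cb87d6, b2b320e, c5c21f2, f301f85}.
That is 12 commits.

12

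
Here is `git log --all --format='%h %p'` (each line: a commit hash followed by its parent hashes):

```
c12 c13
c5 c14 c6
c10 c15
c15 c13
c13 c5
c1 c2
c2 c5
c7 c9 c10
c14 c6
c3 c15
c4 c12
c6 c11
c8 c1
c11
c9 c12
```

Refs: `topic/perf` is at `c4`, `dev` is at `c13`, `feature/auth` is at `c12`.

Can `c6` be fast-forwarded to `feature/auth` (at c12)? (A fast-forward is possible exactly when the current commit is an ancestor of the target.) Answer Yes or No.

Yes

A fast-forward from c6 to c12 is possible iff c6 is an ancestor of c12.
Ancestors of c12: {c11, c12, c13, c14, c5, c6}.
c6 is among them, so fast-forward is possible.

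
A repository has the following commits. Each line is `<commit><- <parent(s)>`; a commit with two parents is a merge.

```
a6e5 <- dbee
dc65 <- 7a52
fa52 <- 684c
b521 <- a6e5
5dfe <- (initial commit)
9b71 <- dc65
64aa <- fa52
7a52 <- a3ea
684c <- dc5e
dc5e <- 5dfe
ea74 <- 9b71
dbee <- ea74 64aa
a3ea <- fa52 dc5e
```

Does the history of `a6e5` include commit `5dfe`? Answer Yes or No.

Ancestors of a6e5 (commits reachable by following parents): {5dfe, 64aa, 684c, 7a52, 9b71, a3ea, a6e5, dbee, dc5e, dc65, ea74, fa52}.
5dfe is in that set, so it is an ancestor of a6e5.

Yes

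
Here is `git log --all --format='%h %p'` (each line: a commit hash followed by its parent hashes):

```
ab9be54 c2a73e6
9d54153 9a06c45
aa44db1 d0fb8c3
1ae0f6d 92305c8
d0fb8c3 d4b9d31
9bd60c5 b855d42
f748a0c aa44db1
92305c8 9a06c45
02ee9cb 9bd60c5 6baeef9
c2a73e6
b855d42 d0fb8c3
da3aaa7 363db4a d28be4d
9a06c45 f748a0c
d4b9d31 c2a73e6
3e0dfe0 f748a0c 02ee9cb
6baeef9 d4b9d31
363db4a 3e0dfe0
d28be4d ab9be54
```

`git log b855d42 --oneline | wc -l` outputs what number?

4

Walking parent pointers from b855d42: reachable set = {b855d42, c2a73e6, d0fb8c3, d4b9d31}.
That is 4 commits.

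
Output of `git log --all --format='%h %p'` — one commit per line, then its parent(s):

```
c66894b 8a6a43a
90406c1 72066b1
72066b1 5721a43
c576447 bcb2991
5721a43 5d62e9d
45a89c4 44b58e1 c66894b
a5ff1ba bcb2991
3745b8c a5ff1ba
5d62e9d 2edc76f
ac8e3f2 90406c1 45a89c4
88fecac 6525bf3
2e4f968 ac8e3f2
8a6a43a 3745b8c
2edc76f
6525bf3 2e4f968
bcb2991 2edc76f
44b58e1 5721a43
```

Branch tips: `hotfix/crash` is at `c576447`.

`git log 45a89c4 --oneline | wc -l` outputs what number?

10

Walking parent pointers from 45a89c4: reachable set = {2edc76f, 3745b8c, 44b58e1, 45a89c4, 5721a43, 5d62e9d, 8a6a43a, a5ff1ba, bcb2991, c66894b}.
That is 10 commits.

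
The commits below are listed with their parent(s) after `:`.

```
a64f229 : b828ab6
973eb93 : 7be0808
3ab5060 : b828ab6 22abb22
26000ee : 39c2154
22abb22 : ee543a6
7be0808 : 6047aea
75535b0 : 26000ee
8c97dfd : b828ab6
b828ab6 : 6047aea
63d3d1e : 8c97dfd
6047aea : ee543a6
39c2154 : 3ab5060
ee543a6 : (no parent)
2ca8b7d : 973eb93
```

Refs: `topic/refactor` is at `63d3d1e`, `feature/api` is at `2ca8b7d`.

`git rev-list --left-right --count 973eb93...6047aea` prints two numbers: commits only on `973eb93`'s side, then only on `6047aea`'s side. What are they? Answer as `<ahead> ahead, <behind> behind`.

2 ahead, 0 behind

Reachable from 973eb93: {6047aea, 7be0808, 973eb93, ee543a6}.
Reachable from 6047aea: {6047aea, ee543a6}.
Only in 973eb93's history (ahead): {7be0808, 973eb93} — 2.
Only in 6047aea's history (behind): {} — 0.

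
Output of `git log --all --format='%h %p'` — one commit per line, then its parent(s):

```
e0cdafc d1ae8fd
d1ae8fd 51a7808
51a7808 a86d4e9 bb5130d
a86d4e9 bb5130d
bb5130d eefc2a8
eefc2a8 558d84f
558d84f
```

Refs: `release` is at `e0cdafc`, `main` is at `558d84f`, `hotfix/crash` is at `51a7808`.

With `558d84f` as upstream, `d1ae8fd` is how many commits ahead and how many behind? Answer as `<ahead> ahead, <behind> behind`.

Reachable from d1ae8fd: {51a7808, 558d84f, a86d4e9, bb5130d, d1ae8fd, eefc2a8}.
Reachable from 558d84f: {558d84f}.
Only in d1ae8fd's history (ahead): {51a7808, a86d4e9, bb5130d, d1ae8fd, eefc2a8} — 5.
Only in 558d84f's history (behind): {} — 0.

5 ahead, 0 behind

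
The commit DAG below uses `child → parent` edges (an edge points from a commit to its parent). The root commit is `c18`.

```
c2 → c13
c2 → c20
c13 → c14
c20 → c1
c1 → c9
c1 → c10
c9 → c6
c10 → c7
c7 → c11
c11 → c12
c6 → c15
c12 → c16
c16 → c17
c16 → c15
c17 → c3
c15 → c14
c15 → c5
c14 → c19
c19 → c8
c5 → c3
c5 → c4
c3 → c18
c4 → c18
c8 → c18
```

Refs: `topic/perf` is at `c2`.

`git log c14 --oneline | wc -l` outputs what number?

Walking parent pointers from c14: reachable set = {c14, c18, c19, c8}.
That is 4 commits.

4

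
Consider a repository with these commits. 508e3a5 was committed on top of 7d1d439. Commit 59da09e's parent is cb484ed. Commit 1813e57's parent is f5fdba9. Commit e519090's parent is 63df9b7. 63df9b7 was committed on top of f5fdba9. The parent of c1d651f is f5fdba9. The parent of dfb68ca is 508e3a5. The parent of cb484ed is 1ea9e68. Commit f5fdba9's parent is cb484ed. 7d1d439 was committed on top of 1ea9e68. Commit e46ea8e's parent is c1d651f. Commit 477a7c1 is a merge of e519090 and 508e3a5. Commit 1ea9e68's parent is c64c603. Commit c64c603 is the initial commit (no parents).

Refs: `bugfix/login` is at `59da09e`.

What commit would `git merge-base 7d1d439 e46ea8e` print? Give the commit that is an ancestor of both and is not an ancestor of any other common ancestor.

Ancestors of 7d1d439: {1ea9e68, 7d1d439, c64c603}.
Ancestors of e46ea8e: {1ea9e68, c1d651f, c64c603, cb484ed, e46ea8e, f5fdba9}.
Common ancestors: {1ea9e68, c64c603}.
Among these, 1ea9e68 is not an ancestor of any other common ancestor — it is the merge base.

1ea9e68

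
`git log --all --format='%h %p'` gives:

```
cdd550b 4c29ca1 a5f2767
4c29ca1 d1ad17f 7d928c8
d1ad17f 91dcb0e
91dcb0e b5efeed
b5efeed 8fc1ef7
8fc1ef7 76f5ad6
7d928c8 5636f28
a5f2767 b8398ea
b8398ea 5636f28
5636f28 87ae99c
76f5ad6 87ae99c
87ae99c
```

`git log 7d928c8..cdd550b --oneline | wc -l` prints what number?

9

Reachable from cdd550b: {4c29ca1, 5636f28, 76f5ad6, 7d928c8, 87ae99c, 8fc1ef7, 91dcb0e, a5f2767, b5efeed, b8398ea, cdd550b, d1ad17f}.
Reachable from 7d928c8: {5636f28, 7d928c8, 87ae99c}.
In cdd550b's history but not 7d928c8's: {4c29ca1, 76f5ad6, 8fc1ef7, 91dcb0e, a5f2767, b5efeed, b8398ea, cdd550b, d1ad17f} — 9 commits.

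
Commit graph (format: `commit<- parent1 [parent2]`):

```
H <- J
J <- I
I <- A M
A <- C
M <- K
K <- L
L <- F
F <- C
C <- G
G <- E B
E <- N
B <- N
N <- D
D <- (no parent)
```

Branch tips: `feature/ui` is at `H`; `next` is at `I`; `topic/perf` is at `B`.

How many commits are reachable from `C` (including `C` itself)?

Walking parent pointers from C: reachable set = {B, C, D, E, G, N}.
That is 6 commits.

6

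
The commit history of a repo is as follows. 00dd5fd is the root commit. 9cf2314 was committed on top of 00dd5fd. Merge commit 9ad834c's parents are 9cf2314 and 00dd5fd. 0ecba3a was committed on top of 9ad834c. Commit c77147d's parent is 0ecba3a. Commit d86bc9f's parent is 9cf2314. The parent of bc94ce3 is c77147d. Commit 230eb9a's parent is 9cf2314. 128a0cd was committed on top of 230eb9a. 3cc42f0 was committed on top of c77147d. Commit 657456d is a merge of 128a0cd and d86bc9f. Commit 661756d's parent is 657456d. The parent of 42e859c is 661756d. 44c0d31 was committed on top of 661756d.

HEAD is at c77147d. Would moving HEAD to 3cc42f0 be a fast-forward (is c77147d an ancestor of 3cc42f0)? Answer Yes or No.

Yes

A fast-forward from c77147d to 3cc42f0 is possible iff c77147d is an ancestor of 3cc42f0.
Ancestors of 3cc42f0: {00dd5fd, 0ecba3a, 3cc42f0, 9ad834c, 9cf2314, c77147d}.
c77147d is among them, so fast-forward is possible.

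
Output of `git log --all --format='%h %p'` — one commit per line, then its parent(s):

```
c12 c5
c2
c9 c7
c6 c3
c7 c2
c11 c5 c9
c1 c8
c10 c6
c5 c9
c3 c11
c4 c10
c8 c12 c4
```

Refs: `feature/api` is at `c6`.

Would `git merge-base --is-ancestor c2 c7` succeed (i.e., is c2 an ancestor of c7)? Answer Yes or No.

Yes

Ancestors of c7 (commits reachable by following parents): {c2, c7}.
c2 is in that set, so it is an ancestor of c7.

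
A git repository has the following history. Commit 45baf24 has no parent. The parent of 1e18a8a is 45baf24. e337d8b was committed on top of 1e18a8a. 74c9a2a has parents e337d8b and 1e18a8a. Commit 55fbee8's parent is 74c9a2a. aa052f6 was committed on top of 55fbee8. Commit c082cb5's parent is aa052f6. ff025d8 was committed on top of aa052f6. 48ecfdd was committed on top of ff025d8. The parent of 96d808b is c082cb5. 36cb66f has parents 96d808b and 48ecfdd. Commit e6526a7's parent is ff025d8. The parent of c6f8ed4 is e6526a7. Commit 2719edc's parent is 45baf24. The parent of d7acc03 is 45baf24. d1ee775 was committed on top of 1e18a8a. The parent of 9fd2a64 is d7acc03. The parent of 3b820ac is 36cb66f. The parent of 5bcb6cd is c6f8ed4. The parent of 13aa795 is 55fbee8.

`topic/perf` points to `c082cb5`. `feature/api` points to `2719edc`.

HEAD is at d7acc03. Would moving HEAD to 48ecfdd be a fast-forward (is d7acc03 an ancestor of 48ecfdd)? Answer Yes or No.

A fast-forward from d7acc03 to 48ecfdd is possible iff d7acc03 is an ancestor of 48ecfdd.
Ancestors of 48ecfdd: {1e18a8a, 45baf24, 48ecfdd, 55fbee8, 74c9a2a, aa052f6, e337d8b, ff025d8}.
d7acc03 is not among them, so fast-forward is not possible.

No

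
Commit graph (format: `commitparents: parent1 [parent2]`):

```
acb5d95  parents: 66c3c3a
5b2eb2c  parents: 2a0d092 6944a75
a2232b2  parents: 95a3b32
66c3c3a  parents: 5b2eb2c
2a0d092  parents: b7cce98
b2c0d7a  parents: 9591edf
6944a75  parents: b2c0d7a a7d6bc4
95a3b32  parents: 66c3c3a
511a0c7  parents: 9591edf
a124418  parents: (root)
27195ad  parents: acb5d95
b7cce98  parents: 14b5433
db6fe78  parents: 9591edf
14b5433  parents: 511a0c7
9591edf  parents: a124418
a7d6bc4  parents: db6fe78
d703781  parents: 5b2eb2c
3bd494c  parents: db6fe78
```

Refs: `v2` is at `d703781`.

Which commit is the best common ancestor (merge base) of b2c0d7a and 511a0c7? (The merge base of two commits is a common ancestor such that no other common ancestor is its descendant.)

9591edf

Ancestors of b2c0d7a: {9591edf, a124418, b2c0d7a}.
Ancestors of 511a0c7: {511a0c7, 9591edf, a124418}.
Common ancestors: {9591edf, a124418}.
Among these, 9591edf is not an ancestor of any other common ancestor — it is the merge base.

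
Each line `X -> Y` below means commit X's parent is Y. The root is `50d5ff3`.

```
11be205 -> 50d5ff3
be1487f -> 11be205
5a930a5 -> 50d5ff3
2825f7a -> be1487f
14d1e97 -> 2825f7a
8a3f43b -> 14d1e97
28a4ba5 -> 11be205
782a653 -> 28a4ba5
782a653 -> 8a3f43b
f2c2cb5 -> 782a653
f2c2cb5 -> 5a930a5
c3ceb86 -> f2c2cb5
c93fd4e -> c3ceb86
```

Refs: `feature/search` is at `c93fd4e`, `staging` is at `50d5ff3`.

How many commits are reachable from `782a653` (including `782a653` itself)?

Walking parent pointers from 782a653: reachable set = {11be205, 14d1e97, 2825f7a, 28a4ba5, 50d5ff3, 782a653, 8a3f43b, be1487f}.
That is 8 commits.

8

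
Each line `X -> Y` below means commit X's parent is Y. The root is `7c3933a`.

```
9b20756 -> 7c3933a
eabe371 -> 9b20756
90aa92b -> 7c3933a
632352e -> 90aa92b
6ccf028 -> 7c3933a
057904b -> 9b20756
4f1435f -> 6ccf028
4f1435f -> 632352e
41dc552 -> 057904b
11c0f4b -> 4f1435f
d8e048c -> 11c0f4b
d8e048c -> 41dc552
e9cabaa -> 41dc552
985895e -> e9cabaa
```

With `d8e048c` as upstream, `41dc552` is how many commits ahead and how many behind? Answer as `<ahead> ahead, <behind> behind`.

Reachable from 41dc552: {057904b, 41dc552, 7c3933a, 9b20756}.
Reachable from d8e048c: {057904b, 11c0f4b, 41dc552, 4f1435f, 632352e, 6ccf028, 7c3933a, 90aa92b, 9b20756, d8e048c}.
Only in 41dc552's history (ahead): {} — 0.
Only in d8e048c's history (behind): {11c0f4b, 4f1435f, 632352e, 6ccf028, 90aa92b, d8e048c} — 6.

0 ahead, 6 behind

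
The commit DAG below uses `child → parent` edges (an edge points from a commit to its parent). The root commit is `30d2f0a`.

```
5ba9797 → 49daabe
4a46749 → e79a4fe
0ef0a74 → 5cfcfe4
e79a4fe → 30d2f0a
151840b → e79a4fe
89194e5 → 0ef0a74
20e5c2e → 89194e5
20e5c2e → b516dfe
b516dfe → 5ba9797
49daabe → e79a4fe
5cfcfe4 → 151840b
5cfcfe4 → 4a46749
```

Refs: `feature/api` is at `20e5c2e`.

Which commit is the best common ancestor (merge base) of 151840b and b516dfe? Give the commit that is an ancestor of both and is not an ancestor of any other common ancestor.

e79a4fe

Ancestors of 151840b: {151840b, 30d2f0a, e79a4fe}.
Ancestors of b516dfe: {30d2f0a, 49daabe, 5ba9797, b516dfe, e79a4fe}.
Common ancestors: {30d2f0a, e79a4fe}.
Among these, e79a4fe is not an ancestor of any other common ancestor — it is the merge base.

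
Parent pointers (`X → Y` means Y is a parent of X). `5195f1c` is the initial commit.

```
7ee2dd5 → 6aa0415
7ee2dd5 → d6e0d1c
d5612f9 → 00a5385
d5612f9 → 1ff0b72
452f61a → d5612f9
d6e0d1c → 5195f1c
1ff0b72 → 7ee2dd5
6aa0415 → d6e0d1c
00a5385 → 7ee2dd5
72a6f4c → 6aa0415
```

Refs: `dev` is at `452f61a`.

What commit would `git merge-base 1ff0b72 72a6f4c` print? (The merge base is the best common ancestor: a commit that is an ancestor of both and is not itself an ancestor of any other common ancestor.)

6aa0415

Ancestors of 1ff0b72: {1ff0b72, 5195f1c, 6aa0415, 7ee2dd5, d6e0d1c}.
Ancestors of 72a6f4c: {5195f1c, 6aa0415, 72a6f4c, d6e0d1c}.
Common ancestors: {5195f1c, 6aa0415, d6e0d1c}.
Among these, 6aa0415 is not an ancestor of any other common ancestor — it is the merge base.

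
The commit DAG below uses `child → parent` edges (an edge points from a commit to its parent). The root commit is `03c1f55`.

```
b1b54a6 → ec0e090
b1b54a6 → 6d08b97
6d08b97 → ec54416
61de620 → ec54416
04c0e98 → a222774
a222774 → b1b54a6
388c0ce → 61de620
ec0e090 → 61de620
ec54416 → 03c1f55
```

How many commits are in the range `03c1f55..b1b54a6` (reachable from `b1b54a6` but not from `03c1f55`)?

Reachable from b1b54a6: {03c1f55, 61de620, 6d08b97, b1b54a6, ec0e090, ec54416}.
Reachable from 03c1f55: {03c1f55}.
In b1b54a6's history but not 03c1f55's: {61de620, 6d08b97, b1b54a6, ec0e090, ec54416} — 5 commits.

5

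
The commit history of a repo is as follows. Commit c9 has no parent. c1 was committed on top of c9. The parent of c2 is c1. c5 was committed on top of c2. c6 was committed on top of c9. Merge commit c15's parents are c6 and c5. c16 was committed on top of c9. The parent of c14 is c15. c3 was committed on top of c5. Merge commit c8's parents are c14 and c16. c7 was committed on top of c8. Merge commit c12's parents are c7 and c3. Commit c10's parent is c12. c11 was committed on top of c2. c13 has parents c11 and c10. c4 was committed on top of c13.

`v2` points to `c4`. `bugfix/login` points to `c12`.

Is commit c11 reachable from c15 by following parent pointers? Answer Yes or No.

Ancestors of c15: {c1, c15, c2, c5, c6, c9}.
c11 is not in that set, so it is not an ancestor of c15.

No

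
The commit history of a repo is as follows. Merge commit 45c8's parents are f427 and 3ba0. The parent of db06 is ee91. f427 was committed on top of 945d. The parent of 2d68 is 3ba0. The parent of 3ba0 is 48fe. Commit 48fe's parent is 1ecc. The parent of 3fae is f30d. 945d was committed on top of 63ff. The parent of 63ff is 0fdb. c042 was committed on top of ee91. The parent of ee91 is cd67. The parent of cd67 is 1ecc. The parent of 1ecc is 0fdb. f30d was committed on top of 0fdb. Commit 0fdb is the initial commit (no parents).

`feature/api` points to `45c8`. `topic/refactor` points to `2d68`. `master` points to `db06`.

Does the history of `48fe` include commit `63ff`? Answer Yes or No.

Ancestors of 48fe: {0fdb, 1ecc, 48fe}.
63ff is not in that set, so it is not an ancestor of 48fe.

No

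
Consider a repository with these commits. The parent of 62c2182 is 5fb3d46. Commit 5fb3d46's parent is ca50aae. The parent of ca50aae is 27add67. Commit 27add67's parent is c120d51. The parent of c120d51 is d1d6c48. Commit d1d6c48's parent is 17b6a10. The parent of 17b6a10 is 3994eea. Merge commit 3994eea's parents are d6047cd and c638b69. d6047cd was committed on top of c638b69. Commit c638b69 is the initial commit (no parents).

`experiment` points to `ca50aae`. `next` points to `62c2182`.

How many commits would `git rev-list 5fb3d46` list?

9

Walking parent pointers from 5fb3d46: reachable set = {17b6a10, 27add67, 3994eea, 5fb3d46, c120d51, c638b69, ca50aae, d1d6c48, d6047cd}.
That is 9 commits.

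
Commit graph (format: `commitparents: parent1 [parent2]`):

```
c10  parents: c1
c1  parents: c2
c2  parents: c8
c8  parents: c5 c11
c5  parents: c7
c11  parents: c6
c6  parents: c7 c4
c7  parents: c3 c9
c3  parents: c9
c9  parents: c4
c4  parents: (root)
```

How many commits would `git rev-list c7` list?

4

Walking parent pointers from c7: reachable set = {c3, c4, c7, c9}.
That is 4 commits.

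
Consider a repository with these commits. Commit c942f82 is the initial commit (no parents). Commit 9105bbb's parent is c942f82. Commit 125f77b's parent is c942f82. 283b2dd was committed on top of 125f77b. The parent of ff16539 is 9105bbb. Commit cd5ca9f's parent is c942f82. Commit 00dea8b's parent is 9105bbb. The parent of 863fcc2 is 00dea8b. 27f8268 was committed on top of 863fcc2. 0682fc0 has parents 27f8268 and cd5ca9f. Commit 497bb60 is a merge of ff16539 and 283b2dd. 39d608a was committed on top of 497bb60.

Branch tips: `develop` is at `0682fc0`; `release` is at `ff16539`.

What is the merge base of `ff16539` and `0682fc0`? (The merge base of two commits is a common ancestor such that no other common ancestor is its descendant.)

9105bbb

Ancestors of ff16539: {9105bbb, c942f82, ff16539}.
Ancestors of 0682fc0: {00dea8b, 0682fc0, 27f8268, 863fcc2, 9105bbb, c942f82, cd5ca9f}.
Common ancestors: {9105bbb, c942f82}.
Among these, 9105bbb is not an ancestor of any other common ancestor — it is the merge base.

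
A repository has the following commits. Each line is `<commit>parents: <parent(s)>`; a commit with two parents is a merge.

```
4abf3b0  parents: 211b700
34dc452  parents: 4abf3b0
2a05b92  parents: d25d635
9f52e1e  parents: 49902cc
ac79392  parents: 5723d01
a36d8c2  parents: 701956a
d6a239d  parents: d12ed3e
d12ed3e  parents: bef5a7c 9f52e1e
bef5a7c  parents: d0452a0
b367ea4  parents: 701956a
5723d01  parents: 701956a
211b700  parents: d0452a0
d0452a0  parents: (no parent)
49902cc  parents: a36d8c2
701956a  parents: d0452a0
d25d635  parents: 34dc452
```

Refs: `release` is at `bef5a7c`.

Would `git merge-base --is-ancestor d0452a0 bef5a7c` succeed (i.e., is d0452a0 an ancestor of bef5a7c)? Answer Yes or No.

Yes

Ancestors of bef5a7c (commits reachable by following parents): {bef5a7c, d0452a0}.
d0452a0 is in that set, so it is an ancestor of bef5a7c.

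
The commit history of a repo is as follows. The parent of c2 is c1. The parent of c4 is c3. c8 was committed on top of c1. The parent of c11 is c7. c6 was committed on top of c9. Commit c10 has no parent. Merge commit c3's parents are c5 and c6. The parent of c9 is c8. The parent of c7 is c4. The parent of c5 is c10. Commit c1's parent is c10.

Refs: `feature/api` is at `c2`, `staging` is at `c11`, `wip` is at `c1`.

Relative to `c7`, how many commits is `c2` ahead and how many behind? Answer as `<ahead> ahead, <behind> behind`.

Reachable from c2: {c1, c10, c2}.
Reachable from c7: {c1, c10, c3, c4, c5, c6, c7, c8, c9}.
Only in c2's history (ahead): {c2} — 1.
Only in c7's history (behind): {c3, c4, c5, c6, c7, c8, c9} — 7.

1 ahead, 7 behind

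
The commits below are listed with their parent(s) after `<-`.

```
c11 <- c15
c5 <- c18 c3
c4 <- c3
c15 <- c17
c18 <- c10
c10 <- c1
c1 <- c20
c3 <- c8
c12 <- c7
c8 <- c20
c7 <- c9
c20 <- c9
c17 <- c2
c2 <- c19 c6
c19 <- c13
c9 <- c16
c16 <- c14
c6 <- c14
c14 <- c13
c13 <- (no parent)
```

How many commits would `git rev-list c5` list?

11

Walking parent pointers from c5: reachable set = {c1, c10, c13, c14, c16, c18, c20, c3, c5, c8, c9}.
That is 11 commits.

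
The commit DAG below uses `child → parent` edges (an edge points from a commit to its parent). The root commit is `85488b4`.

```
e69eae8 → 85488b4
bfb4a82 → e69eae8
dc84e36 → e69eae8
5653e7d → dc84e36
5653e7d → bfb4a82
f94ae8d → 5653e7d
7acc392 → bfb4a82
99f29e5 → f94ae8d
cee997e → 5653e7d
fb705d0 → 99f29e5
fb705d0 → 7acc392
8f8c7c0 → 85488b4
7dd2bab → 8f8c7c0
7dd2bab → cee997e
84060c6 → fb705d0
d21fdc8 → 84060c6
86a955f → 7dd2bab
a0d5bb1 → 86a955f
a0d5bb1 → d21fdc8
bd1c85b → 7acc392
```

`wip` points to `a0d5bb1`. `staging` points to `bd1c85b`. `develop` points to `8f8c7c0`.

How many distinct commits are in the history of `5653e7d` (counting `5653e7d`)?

5

Walking parent pointers from 5653e7d: reachable set = {5653e7d, 85488b4, bfb4a82, dc84e36, e69eae8}.
That is 5 commits.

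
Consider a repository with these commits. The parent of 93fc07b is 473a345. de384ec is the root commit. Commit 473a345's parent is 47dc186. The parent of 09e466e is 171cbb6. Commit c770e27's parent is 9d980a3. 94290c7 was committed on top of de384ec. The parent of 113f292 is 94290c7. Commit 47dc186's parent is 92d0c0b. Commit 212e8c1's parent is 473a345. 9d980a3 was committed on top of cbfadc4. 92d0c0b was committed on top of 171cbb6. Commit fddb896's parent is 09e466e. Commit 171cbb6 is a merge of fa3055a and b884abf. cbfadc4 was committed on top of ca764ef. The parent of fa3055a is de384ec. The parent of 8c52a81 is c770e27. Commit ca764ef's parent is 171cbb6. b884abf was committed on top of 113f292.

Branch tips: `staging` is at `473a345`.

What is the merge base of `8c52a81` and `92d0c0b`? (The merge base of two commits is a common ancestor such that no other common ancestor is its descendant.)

171cbb6

Ancestors of 8c52a81: {113f292, 171cbb6, 8c52a81, 94290c7, 9d980a3, b884abf, c770e27, ca764ef, cbfadc4, de384ec, fa3055a}.
Ancestors of 92d0c0b: {113f292, 171cbb6, 92d0c0b, 94290c7, b884abf, de384ec, fa3055a}.
Common ancestors: {113f292, 171cbb6, 94290c7, b884abf, de384ec, fa3055a}.
Among these, 171cbb6 is not an ancestor of any other common ancestor — it is the merge base.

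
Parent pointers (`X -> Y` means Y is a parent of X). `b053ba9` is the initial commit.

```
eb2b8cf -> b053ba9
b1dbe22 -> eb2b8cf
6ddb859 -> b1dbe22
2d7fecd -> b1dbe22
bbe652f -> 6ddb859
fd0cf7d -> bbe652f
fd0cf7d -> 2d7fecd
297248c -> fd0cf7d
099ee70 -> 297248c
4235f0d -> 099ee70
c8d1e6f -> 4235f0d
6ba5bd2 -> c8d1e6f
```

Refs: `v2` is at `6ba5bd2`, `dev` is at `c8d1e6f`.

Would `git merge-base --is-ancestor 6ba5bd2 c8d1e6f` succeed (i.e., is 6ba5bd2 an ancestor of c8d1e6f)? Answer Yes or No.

No

Ancestors of c8d1e6f: {099ee70, 297248c, 2d7fecd, 4235f0d, 6ddb859, b053ba9, b1dbe22, bbe652f, c8d1e6f, eb2b8cf, fd0cf7d}.
6ba5bd2 is not in that set, so it is not an ancestor of c8d1e6f.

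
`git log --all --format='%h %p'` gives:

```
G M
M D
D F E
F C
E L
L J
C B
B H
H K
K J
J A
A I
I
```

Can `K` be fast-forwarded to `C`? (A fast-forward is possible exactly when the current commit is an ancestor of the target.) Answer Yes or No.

Yes

A fast-forward from K to C is possible iff K is an ancestor of C.
Ancestors of C: {A, B, C, H, I, J, K}.
K is among them, so fast-forward is possible.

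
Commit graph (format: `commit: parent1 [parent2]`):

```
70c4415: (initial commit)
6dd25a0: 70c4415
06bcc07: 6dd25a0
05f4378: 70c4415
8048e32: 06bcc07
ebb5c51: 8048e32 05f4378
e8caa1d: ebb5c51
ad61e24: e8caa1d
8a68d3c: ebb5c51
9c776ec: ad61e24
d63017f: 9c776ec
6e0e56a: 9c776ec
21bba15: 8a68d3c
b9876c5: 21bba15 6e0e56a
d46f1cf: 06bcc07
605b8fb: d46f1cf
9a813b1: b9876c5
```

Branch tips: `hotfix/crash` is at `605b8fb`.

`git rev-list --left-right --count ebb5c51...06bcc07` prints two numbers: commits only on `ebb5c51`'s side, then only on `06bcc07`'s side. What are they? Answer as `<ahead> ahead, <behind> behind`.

3 ahead, 0 behind

Reachable from ebb5c51: {05f4378, 06bcc07, 6dd25a0, 70c4415, 8048e32, ebb5c51}.
Reachable from 06bcc07: {06bcc07, 6dd25a0, 70c4415}.
Only in ebb5c51's history (ahead): {05f4378, 8048e32, ebb5c51} — 3.
Only in 06bcc07's history (behind): {} — 0.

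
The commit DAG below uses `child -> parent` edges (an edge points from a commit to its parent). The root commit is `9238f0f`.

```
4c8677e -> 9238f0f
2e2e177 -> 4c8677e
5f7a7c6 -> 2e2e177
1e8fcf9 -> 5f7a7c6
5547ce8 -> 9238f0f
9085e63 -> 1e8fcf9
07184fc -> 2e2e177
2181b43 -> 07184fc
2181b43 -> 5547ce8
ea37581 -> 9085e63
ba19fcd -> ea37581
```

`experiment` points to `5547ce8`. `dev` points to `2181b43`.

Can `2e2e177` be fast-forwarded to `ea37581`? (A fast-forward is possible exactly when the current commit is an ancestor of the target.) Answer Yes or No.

Yes

A fast-forward from 2e2e177 to ea37581 is possible iff 2e2e177 is an ancestor of ea37581.
Ancestors of ea37581: {1e8fcf9, 2e2e177, 4c8677e, 5f7a7c6, 9085e63, 9238f0f, ea37581}.
2e2e177 is among them, so fast-forward is possible.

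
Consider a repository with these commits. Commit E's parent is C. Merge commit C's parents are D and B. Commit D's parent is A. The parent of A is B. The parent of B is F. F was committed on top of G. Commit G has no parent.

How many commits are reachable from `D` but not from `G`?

4

Reachable from D: {A, B, D, F, G}.
Reachable from G: {G}.
In D's history but not G's: {A, B, D, F} — 4 commits.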